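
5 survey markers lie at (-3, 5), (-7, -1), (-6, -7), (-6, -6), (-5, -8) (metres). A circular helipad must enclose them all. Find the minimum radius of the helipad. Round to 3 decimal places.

The minimum enclosing circle of a finite set is fixed by two of the points (as a diameter) or three (as a circumcircle).
The farthest pair is (-3, 5)–(-5, -8) with squared distance 173. The circle on this segment as diameter has centre (-4, -1.5) and r² = 173/4 = 43.25.
Check (-7, -1): distance² to centre = 9.25 ≤ 43.25, so it lies inside.
All remaining points lie in this disk, and no smaller disk contains both endpoints, so this is the minimum enclosing circle.
r = √(43.25) ≈ 6.576.

6.576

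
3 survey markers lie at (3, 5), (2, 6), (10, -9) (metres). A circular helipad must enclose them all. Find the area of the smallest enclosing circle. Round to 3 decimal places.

Call the three points A, B, C in the order given.
Side lengths²: AB² = 2, AC² = 245, BC² = 289.
Since BC² = 289 ≥ 245 + 2 = 247, the angle opposite BC is not acute, so the smallest enclosing circle has BC as diameter.
Centre = midpoint of BC = (6, -1.5), r² = 289/4 = 72.25.
Area = π·r² = π·72.25 ≈ 226.980.

226.980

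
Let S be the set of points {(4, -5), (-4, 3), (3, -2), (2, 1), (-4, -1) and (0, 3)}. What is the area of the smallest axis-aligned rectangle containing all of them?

64

x ranges over [-4, 4], width 8.
y ranges over [-5, 3], height 8.
Area = 8 × 8 = 64.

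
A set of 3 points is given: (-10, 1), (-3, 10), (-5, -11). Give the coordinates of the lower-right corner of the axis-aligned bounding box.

x-range [-10, -3], y-range [-11, 10].
The lower-right corner is (-3, -11).

(-3, -11)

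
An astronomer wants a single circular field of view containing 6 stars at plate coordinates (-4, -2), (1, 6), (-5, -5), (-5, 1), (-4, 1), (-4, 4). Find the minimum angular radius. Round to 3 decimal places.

By Welzl's lemma the MEC is supported by two points (diametrically opposite) or three points (on a circumcircle).
The farthest pair is (1, 6)–(-5, -5) with squared distance 157. The circle on this segment as diameter has centre (-2, 0.5) and r² = 157/4 = 39.25.
Check (-4, -2): distance² to centre = 10.25 ≤ 39.25, so it lies inside.
All remaining points lie in this disk, and no smaller disk contains both endpoints, so this is the minimum enclosing circle.
r = √(39.25) ≈ 6.265.

6.265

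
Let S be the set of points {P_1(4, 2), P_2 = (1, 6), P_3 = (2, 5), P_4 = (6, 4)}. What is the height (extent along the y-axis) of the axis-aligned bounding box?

4

max y = 6, min y = 2, so height = 4.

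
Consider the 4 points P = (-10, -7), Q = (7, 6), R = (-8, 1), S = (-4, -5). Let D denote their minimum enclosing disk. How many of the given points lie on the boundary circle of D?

A smallest enclosing disk is always determined by at most three of the input points on its boundary.
The farthest pair is P–Q with squared distance 458. The circle on this segment as diameter has centre (-1.5, -0.5) and r² = 458/4 = 114.5.
Check R: distance² to centre = 44.5 ≤ 114.5, so it lies inside.
All remaining points lie in this disk, and no smaller disk contains both endpoints, so this is the minimum enclosing circle.
The points at distance exactly r from the centre are P, Q — 2 points.

2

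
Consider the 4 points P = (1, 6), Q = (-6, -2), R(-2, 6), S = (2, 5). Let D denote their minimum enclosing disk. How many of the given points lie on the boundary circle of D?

3

A smallest enclosing disk is always determined by at most three of the input points on its boundary.
The minimum enclosing circle is determined by three boundary points: P, Q, S.
Their circumcentre is (-67/30, 53/30) with r² = 12769/450.
The farthest remaining point R is at distance² 8089/450 ≤ 12769/450.
The points at distance exactly r from the centre are P, Q, S — 3 points.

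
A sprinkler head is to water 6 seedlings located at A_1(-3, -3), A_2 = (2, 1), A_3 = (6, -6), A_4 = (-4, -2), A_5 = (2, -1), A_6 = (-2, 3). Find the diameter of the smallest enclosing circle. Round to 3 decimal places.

12.042

A smallest enclosing disk is always determined by at most three of the input points on its boundary.
The farthest pair is A_3–A_6 with squared distance 145. The circle on this segment as diameter has centre (2, -1.5) and r² = 145/4 = 36.25.
Check A_1: distance² to centre = 27.25 ≤ 36.25, so it lies inside.
All remaining points lie in this disk, and no smaller disk contains both endpoints, so this is the minimum enclosing circle.
Diameter = 2r = 2√(36.25) ≈ 12.042.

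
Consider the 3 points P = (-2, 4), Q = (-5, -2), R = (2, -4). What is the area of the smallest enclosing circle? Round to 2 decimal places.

65.04

Side lengths²: PQ² = 45, PR² = 80, QR² = 53.
Since PR² = 80 < 53 + 45 = 98, the triangle is acute, so the smallest enclosing circle is the circumcircle.
Circumcentre = (-0.75, -0.375), r² = 20.703125.
Area = π·r² = π·20.703125 ≈ 65.04.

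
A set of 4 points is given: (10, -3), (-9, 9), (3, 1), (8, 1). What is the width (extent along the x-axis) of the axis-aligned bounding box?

max x = 10, min x = -9, so width = 19.

19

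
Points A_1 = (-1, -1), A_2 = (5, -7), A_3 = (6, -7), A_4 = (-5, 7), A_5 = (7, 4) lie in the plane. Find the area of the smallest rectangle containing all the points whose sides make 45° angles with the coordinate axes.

In coordinates u = x + y, v = x − y the rectangle is axis-aligned; the map (x,y)→(u,v) scales areas by 2.
u-values: -2, -2, -1, 2, 11; range = 11 − (-2) = 13.
v-values: 0, 12, 13, -12, 3; range = 13 − (-12) = 25.
Area = (13 × 25) / 2 = 162.5.

162.5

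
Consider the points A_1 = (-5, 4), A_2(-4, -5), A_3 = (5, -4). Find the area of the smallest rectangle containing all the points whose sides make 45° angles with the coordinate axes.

In coordinates u = x + y, v = x − y the rectangle is axis-aligned; the map (x,y)→(u,v) scales areas by 2.
u-values: -1, -9, 1; range = 1 − (-9) = 10.
v-values: -9, 1, 9; range = 9 − (-9) = 18.
Area = (10 × 18) / 2 = 90.

90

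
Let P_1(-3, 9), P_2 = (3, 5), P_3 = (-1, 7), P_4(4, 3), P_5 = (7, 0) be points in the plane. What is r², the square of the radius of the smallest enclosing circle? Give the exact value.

45.25

The minimum enclosing circle of a finite set is fixed by two of the points (as a diameter) or three (as a circumcircle).
The farthest pair is P_1–P_5 with squared distance 181. The circle on this segment as diameter has centre (2, 4.5) and r² = 181/4 = 45.25.
Check P_2: distance² to centre = 1.25 ≤ 45.25, so it lies inside.
All remaining points lie in this disk, and no smaller disk contains both endpoints, so this is the minimum enclosing circle.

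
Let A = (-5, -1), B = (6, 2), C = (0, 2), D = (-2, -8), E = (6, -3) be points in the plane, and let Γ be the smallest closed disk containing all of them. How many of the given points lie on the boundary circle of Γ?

A smallest enclosing disk is always determined by at most three of the input points on its boundary.
The minimum enclosing circle is determined by three boundary points: A, B, D.
Their circumcentre is (56/43, -105/43) with r² = 77285/1849.
The farthest remaining point E is at distance² 41380/1849 ≤ 77285/1849.
The points at distance exactly r from the centre are A, B, D — 3 points.

3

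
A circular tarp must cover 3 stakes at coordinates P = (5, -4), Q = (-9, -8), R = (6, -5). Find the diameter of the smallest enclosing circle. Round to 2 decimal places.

15.30

Side lengths²: PQ² = 212, PR² = 2, QR² = 234.
Since QR² = 234 ≥ 212 + 2 = 214, the angle opposite QR is not acute, so the smallest enclosing circle has QR as diameter.
Centre = midpoint of QR = (-1.5, -6.5), r² = 234/4 = 58.5.
Diameter = 2r = 2√(58.5) ≈ 15.30.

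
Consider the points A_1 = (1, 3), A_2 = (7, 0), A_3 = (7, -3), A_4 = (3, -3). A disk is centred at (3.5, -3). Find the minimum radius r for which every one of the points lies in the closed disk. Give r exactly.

The required radius is the distance from (3.5, -3) to the farthest point.
Squared distances: 42.25, 21.25, 12.25, 0.25.
Maximum is 42.25, attained at A_1.
r = √(42.25) = 6.5.

6.5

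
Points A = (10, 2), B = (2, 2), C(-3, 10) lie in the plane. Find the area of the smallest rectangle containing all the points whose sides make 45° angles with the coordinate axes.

In coordinates u = x + y, v = x − y the rectangle is axis-aligned; the map (x,y)→(u,v) scales areas by 2.
u-values: 12, 4, 7; range = 12 − 4 = 8.
v-values: 8, 0, -13; range = 8 − (-13) = 21.
Area = (8 × 21) / 2 = 84.

84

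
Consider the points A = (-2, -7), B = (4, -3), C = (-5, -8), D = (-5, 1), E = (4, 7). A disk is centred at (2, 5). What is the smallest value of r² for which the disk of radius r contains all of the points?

218

The required radius is the distance from (2, 5) to the farthest point.
Squared distances: 160, 68, 218, 65, 8.
Maximum is 218, attained at C.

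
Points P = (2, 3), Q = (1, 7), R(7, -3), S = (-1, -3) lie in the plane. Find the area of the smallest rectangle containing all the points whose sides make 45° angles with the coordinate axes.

96

In coordinates u = x + y, v = x − y the rectangle is axis-aligned; the map (x,y)→(u,v) scales areas by 2.
u-values: 5, 8, 4, -4; range = 8 − (-4) = 12.
v-values: -1, -6, 10, 2; range = 10 − (-6) = 16.
Area = (12 × 16) / 2 = 96.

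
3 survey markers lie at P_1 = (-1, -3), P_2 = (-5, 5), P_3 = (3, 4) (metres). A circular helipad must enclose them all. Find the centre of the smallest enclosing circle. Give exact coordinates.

Side lengths²: P_1P_2² = 80, P_1P_3² = 65, P_2P_3² = 65.
Since P_1P_2² = 80 < 65 + 65 = 130, the triangle is acute, so the smallest enclosing circle is the circumcircle.
Circumcentre = (-4/3, 11/6), r² = 845/36.
Centre = (-4/3, 11/6).

(-4/3, 11/6)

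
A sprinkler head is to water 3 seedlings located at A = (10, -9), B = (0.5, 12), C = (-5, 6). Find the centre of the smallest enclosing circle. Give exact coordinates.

(5.25, 1.5)

Side lengths²: AB² = 531.25, AC² = 450, BC² = 66.25.
Since AB² = 531.25 ≥ 450 + 66.25 = 516.25, the angle opposite AB is not acute, so the smallest enclosing circle has AB as diameter.
Centre = midpoint of AB = (5.25, 1.5), r² = 531.25/4 = 132.8125.
Centre = (5.25, 1.5).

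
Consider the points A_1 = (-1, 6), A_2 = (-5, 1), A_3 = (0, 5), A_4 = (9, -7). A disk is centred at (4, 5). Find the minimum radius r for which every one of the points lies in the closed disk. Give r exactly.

13

The required radius is the distance from (4, 5) to the farthest point.
Squared distances: 26, 97, 16, 169.
Maximum is 169, attained at A_4.
r = √169 = 13.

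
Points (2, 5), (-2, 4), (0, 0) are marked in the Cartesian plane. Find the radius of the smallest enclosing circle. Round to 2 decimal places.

Call the three points A, B, C in the order given.
Side lengths²: AB² = 17, AC² = 29, BC² = 20.
Since AC² = 29 < 20 + 17 = 37, the triangle is acute, so the smallest enclosing circle is the circumcircle.
Circumcentre = (4/9, 49/18), r² = 2465/324.
r = √(2465/324) ≈ 2.76.

2.76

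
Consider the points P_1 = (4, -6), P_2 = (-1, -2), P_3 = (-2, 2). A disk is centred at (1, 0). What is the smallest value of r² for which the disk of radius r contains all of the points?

45

The required radius is the distance from (1, 0) to the farthest point.
Squared distances: 45, 8, 13.
Maximum is 45, attained at P_1.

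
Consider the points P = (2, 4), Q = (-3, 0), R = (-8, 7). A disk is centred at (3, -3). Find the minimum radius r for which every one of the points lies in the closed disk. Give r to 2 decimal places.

14.87

The required radius is the distance from (3, -3) to the farthest point.
Squared distances: 50, 45, 221.
Maximum is 221, attained at R.
r = √221 ≈ 14.87.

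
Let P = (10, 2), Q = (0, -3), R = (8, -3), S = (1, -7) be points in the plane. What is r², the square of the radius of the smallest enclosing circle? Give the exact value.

40.5

By Welzl's lemma the MEC is supported by two points (diametrically opposite) or three points (on a circumcircle).
The farthest pair is P–S with squared distance 162. The circle on this segment as diameter has centre (5.5, -2.5) and r² = 162/4 = 40.5.
Check Q: distance² to centre = 30.5 ≤ 40.5, so it lies inside.
All remaining points lie in this disk, and no smaller disk contains both endpoints, so this is the minimum enclosing circle.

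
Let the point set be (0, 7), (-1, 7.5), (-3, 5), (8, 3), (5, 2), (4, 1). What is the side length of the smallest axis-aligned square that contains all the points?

The bounding box has width 11 and height 6.5.
An axis-aligned square enclosing the set must have side ≥ max(width, height).
So the minimum side is max(11, 6.5) = 11.

11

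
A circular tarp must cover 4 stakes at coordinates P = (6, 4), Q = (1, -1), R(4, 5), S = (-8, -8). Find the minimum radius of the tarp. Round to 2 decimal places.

The farthest pair is P–S with squared distance 340. The circle on this segment as diameter has centre (-1, -2) and r² = 340/4 = 85.
Check Q: distance² to centre = 5 ≤ 85, so it lies inside.
All remaining points lie in this disk, and no smaller disk contains both endpoints, so this is the minimum enclosing circle.
r = √85 ≈ 9.22.

9.22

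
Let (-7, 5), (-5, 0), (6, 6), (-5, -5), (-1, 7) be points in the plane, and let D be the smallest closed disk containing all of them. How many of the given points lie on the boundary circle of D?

A smallest enclosing disk is always determined by at most three of the input points on its boundary.
The minimum enclosing circle is determined by three boundary points: (-7, 5), (6, 6), (-5, -5).
Their circumcentre is (-1/6, 7/6) with r² = 1105/18.
The farthest remaining point (-1, 7) is at distance² 625/18 ≤ 1105/18.
The points at distance exactly r from the centre are (-7, 5), (6, 6), (-5, -5) — 3 points.

3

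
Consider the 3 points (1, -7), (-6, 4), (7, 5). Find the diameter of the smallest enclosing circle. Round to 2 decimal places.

Call the three points A, B, C in the order given.
Side lengths²: AB² = 170, AC² = 180, BC² = 170.
Since AC² = 180 < 170 + 170 = 340, the triangle is acute, so the smallest enclosing circle is the circumcircle.
Circumcentre = (0.8, 0.6), r² = 57.8.
Diameter = 2r = 2√(57.8) ≈ 15.21.

15.21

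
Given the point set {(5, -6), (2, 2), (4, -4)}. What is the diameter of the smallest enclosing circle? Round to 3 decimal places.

Call the three points A, B, C in the order given.
Side lengths²: AB² = 73, AC² = 5, BC² = 40.
Since AB² = 73 ≥ 40 + 5 = 45, the angle opposite AB is not acute, so the smallest enclosing circle has AB as diameter.
Centre = midpoint of AB = (3.5, -2), r² = 73/4 = 18.25.
Diameter = 2r = 2√(18.25) ≈ 8.544.

8.544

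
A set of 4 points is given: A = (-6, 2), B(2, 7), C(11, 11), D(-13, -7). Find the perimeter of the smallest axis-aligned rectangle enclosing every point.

84

Width = max x − min x = 11 − (-13) = 24.
Height = max y − min y = 11 − (-7) = 18.
Perimeter = 2(24 + 18) = 84.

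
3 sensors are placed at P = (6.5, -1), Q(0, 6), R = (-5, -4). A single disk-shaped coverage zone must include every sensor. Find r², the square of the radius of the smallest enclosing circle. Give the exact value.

Side lengths²: PQ² = 91.25, PR² = 141.25, QR² = 125.
Since PR² = 141.25 < 125 + 91.25 = 216.25, the triangle is acute, so the smallest enclosing circle is the circumcircle.
Circumcentre = (0.1875, -0.34375), r² = 40.2783203125.

40.2783203125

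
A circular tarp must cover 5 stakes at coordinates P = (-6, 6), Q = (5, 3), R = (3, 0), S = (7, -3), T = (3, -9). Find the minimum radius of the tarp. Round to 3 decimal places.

By Welzl's lemma the MEC is supported by two points (diametrically opposite) or three points (on a circumcircle).
The farthest pair is P–T with squared distance 306. The circle on this segment as diameter has centre (-1.5, -1.5) and r² = 306/4 = 76.5.
Check Q: distance² to centre = 62.5 ≤ 76.5, so it lies inside.
All remaining points lie in this disk, and no smaller disk contains both endpoints, so this is the minimum enclosing circle.
r = √(76.5) ≈ 8.746.

8.746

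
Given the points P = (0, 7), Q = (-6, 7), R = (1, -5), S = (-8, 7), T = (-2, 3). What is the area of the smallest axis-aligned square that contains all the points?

144

The bounding box has width 9 and height 12.
An axis-aligned square enclosing the set must have side ≥ max(width, height).
So the minimum side is max(9, 12) = 12.
Area = 12² = 144.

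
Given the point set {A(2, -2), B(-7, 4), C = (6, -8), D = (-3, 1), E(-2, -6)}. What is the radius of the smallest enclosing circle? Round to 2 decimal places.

By Welzl's lemma the MEC is supported by two points (diametrically opposite) or three points (on a circumcircle).
The farthest pair is B–C with squared distance 313. The circle on this segment as diameter has centre (-0.5, -2) and r² = 313/4 = 78.25.
Check A: distance² to centre = 6.25 ≤ 78.25, so it lies inside.
All remaining points lie in this disk, and no smaller disk contains both endpoints, so this is the minimum enclosing circle.
r = √(78.25) ≈ 8.85.

8.85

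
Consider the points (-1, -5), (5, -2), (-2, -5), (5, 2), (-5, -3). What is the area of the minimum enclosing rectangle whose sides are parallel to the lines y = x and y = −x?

In coordinates u = x + y, v = x − y the rectangle is axis-aligned; the map (x,y)→(u,v) scales areas by 2.
u-values: -6, 3, -7, 7, -8; range = 7 − (-8) = 15.
v-values: 4, 7, 3, 3, -2; range = 7 − (-2) = 9.
Area = (15 × 9) / 2 = 67.5.

67.5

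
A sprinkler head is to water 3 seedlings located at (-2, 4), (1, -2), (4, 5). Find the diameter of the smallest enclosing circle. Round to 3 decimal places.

7.968

Call the three points A, B, C in the order given.
Side lengths²: AB² = 45, AC² = 37, BC² = 58.
Since BC² = 58 < 45 + 37 = 82, the triangle is acute, so the smallest enclosing circle is the circumcircle.
Circumcentre = (37/26, 51/26), r² = 5365/338.
Diameter = 2r = 2√(5365/338) ≈ 7.968.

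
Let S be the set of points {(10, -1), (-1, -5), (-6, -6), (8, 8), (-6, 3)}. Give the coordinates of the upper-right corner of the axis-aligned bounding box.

(10, 8)

x-range [-6, 10], y-range [-6, 8].
The upper-right corner is (10, 8).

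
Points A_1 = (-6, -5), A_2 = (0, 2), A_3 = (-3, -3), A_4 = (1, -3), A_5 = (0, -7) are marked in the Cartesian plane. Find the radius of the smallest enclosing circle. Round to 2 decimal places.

A smallest enclosing disk is always determined by at most three of the input points on its boundary.
The minimum enclosing circle is determined by three boundary points: A_1, A_2, A_5.
Their circumcentre is (-11/6, -2.5) with r² = 425/18.
The farthest remaining point A_4 is at distance² 149/18 ≤ 425/18.
r = √(425/18) ≈ 4.86.

4.86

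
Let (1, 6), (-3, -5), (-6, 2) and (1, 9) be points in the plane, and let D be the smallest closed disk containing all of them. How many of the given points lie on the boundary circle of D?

A smallest enclosing disk is always determined by at most three of the input points on its boundary.
The farthest pair is (-3, -5)–(1, 9) with squared distance 212. The circle on this segment as diameter has centre (-1, 2) and r² = 212/4 = 53.
Check (1, 6): distance² to centre = 20 ≤ 53, so it lies inside.
All remaining points lie in this disk, and no smaller disk contains both endpoints, so this is the minimum enclosing circle.
The points at distance exactly r from the centre are (-3, -5), (1, 9) — 2 points.

2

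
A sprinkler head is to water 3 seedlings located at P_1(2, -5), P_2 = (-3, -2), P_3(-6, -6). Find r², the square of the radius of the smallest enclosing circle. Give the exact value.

Side lengths²: P_1P_2² = 34, P_1P_3² = 65, P_2P_3² = 25.
Since P_1P_3² = 65 ≥ 34 + 25 = 59, the angle opposite P_1P_3 is not acute, so the smallest enclosing circle has P_1P_3 as diameter.
Centre = midpoint of P_1P_3 = (-2, -5.5), r² = 65/4 = 16.25.

16.25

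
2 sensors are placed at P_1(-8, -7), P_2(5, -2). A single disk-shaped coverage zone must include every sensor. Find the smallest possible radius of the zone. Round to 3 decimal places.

6.964

The smallest circle enclosing two points has them as diameter endpoints.
Centre = midpoint = (-1.5, -4.5); r² = |P_1P_2|²/4 = 194/4 = 48.5.
r = √(48.5) ≈ 6.964.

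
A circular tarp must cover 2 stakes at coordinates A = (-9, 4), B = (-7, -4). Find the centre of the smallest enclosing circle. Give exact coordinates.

The smallest circle enclosing two points has them as diameter endpoints.
Centre = midpoint = (-8, 0); r² = |AB|²/4 = 68/4 = 17.
Centre = (-8, 0).

(-8, 0)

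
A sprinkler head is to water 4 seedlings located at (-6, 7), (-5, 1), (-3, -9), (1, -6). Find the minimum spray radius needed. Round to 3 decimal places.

8.139

By Welzl's lemma the MEC is supported by two points (diametrically opposite) or three points (on a circumcircle).
The farthest pair is (-6, 7)–(-3, -9) with squared distance 265. The circle on this segment as diameter has centre (-4.5, -1) and r² = 265/4 = 66.25.
Check (-5, 1): distance² to centre = 4.25 ≤ 66.25, so it lies inside.
All remaining points lie in this disk, and no smaller disk contains both endpoints, so this is the minimum enclosing circle.
r = √(66.25) ≈ 8.139.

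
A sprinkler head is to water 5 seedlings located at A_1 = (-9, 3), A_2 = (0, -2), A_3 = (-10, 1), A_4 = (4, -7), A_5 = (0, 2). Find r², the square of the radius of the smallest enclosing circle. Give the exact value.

67.25

A smallest enclosing disk is always determined by at most three of the input points on its boundary.
The farthest pair is A_1–A_4 with squared distance 269. The circle on this segment as diameter has centre (-2.5, -2) and r² = 269/4 = 67.25.
Check A_2: distance² to centre = 6.25 ≤ 67.25, so it lies inside.
All remaining points lie in this disk, and no smaller disk contains both endpoints, so this is the minimum enclosing circle.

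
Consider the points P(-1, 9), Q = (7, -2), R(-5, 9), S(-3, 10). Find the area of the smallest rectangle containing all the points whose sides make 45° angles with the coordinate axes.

46

In coordinates u = x + y, v = x − y the rectangle is axis-aligned; the map (x,y)→(u,v) scales areas by 2.
u-values: 8, 5, 4, 7; range = 8 − 4 = 4.
v-values: -10, 9, -14, -13; range = 9 − (-14) = 23.
Area = (4 × 23) / 2 = 46.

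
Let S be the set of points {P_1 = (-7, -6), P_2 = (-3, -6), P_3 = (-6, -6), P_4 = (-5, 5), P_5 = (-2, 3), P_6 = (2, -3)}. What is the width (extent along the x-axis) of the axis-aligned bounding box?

max x = 2, min x = -7, so width = 9.

9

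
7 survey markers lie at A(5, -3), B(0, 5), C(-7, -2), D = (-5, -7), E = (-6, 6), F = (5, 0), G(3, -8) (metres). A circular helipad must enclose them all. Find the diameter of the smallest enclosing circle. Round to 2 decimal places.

A smallest enclosing disk is always determined by at most three of the input points on its boundary.
The farthest pair is E–G with squared distance 277. The circle on this segment as diameter has centre (-1.5, -1) and r² = 277/4 = 69.25.
Check A: distance² to centre = 46.25 ≤ 69.25, so it lies inside.
All remaining points lie in this disk, and no smaller disk contains both endpoints, so this is the minimum enclosing circle.
Diameter = 2r = 2√(69.25) ≈ 16.64.

16.64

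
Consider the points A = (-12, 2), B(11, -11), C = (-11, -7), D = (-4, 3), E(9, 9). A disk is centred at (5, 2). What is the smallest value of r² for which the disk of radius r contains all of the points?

337

The required radius is the distance from (5, 2) to the farthest point.
Squared distances: 289, 205, 337, 82, 65.
Maximum is 337, attained at C.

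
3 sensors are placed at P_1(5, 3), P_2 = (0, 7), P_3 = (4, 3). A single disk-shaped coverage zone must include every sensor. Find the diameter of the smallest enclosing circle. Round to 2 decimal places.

Side lengths²: P_1P_2² = 41, P_1P_3² = 1, P_2P_3² = 32.
Since P_1P_2² = 41 ≥ 32 + 1 = 33, the angle opposite P_1P_2 is not acute, so the smallest enclosing circle has P_1P_2 as diameter.
Centre = midpoint of P_1P_2 = (2.5, 5), r² = 41/4 = 10.25.
Diameter = 2r = 2√(10.25) ≈ 6.40.

6.40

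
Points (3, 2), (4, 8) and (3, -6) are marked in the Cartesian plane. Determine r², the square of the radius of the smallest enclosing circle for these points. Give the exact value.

49.25

Call the three points A, B, C in the order given.
Side lengths²: AB² = 37, AC² = 64, BC² = 197.
Since BC² = 197 ≥ 64 + 37 = 101, the angle opposite BC is not acute, so the smallest enclosing circle has BC as diameter.
Centre = midpoint of BC = (3.5, 1), r² = 197/4 = 49.25.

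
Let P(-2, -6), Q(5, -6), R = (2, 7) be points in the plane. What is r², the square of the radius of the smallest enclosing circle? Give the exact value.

16465/338

Side lengths²: PQ² = 49, PR² = 185, QR² = 178.
Since PR² = 185 < 178 + 49 = 227, the triangle is acute, so the smallest enclosing circle is the circumcircle.
Circumcentre = (1.5, 1/26), r² = 16465/338.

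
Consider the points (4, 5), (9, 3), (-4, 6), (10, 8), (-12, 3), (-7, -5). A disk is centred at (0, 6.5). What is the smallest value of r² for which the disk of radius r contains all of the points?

181.25

The required radius is the distance from (0, 6.5) to the farthest point.
Squared distances: 18.25, 93.25, 16.25, 102.25, 156.25, 181.25.
Maximum is 181.25, attained at (-7, -5).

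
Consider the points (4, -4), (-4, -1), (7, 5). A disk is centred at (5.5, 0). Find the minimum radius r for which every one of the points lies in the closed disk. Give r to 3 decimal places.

9.552

The required radius is the distance from (5.5, 0) to the farthest point.
Squared distances: 18.25, 91.25, 27.25.
Maximum is 91.25, attained at (-4, -1).
r = √(91.25) ≈ 9.552.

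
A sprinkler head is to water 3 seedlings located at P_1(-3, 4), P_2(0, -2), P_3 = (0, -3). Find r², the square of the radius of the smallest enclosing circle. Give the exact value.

14.5

Side lengths²: P_1P_2² = 45, P_1P_3² = 58, P_2P_3² = 1.
Since P_1P_3² = 58 ≥ 45 + 1 = 46, the angle opposite P_1P_3 is not acute, so the smallest enclosing circle has P_1P_3 as diameter.
Centre = midpoint of P_1P_3 = (-1.5, 0.5), r² = 58/4 = 14.5.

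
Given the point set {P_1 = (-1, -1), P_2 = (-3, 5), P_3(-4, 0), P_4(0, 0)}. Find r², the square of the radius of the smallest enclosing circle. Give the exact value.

A smallest enclosing disk is always determined by at most three of the input points on its boundary.
The farthest pair is P_1–P_2 with squared distance 40. The circle on this segment as diameter has centre (-2, 2) and r² = 40/4 = 10.
Check P_3: distance² to centre = 8 ≤ 10, so it lies inside.
All remaining points lie in this disk, and no smaller disk contains both endpoints, so this is the minimum enclosing circle.

10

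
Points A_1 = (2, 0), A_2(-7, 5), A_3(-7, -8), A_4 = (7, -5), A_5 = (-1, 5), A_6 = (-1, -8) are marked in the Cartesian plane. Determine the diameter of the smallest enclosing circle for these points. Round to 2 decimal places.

17.60

A smallest enclosing disk is always determined by at most three of the input points on its boundary.
The minimum enclosing circle is determined by three boundary points: A_2, A_3, A_4.
Their circumcentre is (-15/14, -1.5) with r² = 7585/98.
The farthest remaining point A_5 is at distance² 4141/98 ≤ 7585/98.
Diameter = 2r = 2√(7585/98) ≈ 17.60.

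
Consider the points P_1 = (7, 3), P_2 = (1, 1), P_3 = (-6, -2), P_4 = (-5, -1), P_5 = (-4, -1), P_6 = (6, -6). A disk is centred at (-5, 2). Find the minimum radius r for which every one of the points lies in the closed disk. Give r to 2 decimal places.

The required radius is the distance from (-5, 2) to the farthest point.
Squared distances: 145, 37, 17, 9, 10, 185.
Maximum is 185, attained at P_6.
r = √185 ≈ 13.60.

13.60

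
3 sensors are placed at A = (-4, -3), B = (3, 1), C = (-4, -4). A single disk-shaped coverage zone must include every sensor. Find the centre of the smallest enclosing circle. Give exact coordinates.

Side lengths²: AB² = 65, AC² = 1, BC² = 74.
Since BC² = 74 ≥ 65 + 1 = 66, the angle opposite BC is not acute, so the smallest enclosing circle has BC as diameter.
Centre = midpoint of BC = (-0.5, -1.5), r² = 74/4 = 18.5.
Centre = (-0.5, -1.5).

(-0.5, -1.5)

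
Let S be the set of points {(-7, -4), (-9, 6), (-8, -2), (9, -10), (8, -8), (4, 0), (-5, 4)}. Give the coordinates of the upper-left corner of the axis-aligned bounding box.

x-range [-9, 9], y-range [-10, 6].
The upper-left corner is (-9, 6).

(-9, 6)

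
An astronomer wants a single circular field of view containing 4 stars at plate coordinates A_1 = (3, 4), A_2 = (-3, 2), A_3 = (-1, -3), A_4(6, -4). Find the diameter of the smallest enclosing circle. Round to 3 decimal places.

By Welzl's lemma the MEC is supported by two points (diametrically opposite) or three points (on a circumcircle).
The farthest pair is A_2–A_4 with squared distance 117. The circle on this segment as diameter has centre (1.5, -1) and r² = 117/4 = 29.25.
Check A_1: distance² to centre = 27.25 ≤ 29.25, so it lies inside.
All remaining points lie in this disk, and no smaller disk contains both endpoints, so this is the minimum enclosing circle.
Diameter = 2r = 2√(29.25) ≈ 10.817.

10.817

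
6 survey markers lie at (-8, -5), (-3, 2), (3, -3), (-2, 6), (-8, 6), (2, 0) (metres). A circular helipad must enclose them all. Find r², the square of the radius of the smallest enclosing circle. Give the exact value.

12625/242

The minimum enclosing circle is determined by three boundary points: (-8, -5), (3, -3), (-8, 6).
Their circumcentre is (-73/22, 0.5) with r² = 12625/242.
The farthest remaining point (-2, 6) is at distance² 7741/242 ≤ 12625/242.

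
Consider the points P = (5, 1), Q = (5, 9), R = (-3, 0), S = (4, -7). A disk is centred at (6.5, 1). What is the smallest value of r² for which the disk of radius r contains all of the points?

The required radius is the distance from (6.5, 1) to the farthest point.
Squared distances: 2.25, 66.25, 91.25, 70.25.
Maximum is 91.25, attained at R.

91.25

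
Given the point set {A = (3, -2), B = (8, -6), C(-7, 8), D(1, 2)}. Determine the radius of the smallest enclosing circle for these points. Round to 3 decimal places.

10.259

The minimum enclosing circle of a finite set is fixed by two of the points (as a diameter) or three (as a circumcircle).
The farthest pair is B–C with squared distance 421. The circle on this segment as diameter has centre (0.5, 1) and r² = 421/4 = 105.25.
Check A: distance² to centre = 15.25 ≤ 105.25, so it lies inside.
All remaining points lie in this disk, and no smaller disk contains both endpoints, so this is the minimum enclosing circle.
r = √(105.25) ≈ 10.259.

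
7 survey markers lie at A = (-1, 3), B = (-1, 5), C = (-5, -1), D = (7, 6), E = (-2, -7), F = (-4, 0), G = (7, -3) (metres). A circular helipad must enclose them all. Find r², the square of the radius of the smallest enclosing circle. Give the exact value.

62.5

The minimum enclosing circle of a finite set is fixed by two of the points (as a diameter) or three (as a circumcircle).
The farthest pair is D–E with squared distance 250. The circle on this segment as diameter has centre (2.5, -0.5) and r² = 250/4 = 62.5.
Check A: distance² to centre = 24.5 ≤ 62.5, so it lies inside.
All remaining points lie in this disk, and no smaller disk contains both endpoints, so this is the minimum enclosing circle.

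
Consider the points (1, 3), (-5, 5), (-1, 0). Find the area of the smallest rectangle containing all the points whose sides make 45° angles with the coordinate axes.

22.5

In coordinates u = x + y, v = x − y the rectangle is axis-aligned; the map (x,y)→(u,v) scales areas by 2.
u-values: 4, 0, -1; range = 4 − (-1) = 5.
v-values: -2, -10, -1; range = -1 − (-10) = 9.
Area = (5 × 9) / 2 = 22.5.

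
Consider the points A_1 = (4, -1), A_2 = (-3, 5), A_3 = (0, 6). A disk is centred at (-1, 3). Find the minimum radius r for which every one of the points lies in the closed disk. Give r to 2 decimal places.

The required radius is the distance from (-1, 3) to the farthest point.
Squared distances: 41, 8, 10.
Maximum is 41, attained at A_1.
r = √41 ≈ 6.40.

6.40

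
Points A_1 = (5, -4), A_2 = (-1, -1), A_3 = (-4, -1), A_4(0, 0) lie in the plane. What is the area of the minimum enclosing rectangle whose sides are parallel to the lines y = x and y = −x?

In coordinates u = x + y, v = x − y the rectangle is axis-aligned; the map (x,y)→(u,v) scales areas by 2.
u-values: 1, -2, -5, 0; range = 1 − (-5) = 6.
v-values: 9, 0, -3, 0; range = 9 − (-3) = 12.
Area = (6 × 12) / 2 = 36.

36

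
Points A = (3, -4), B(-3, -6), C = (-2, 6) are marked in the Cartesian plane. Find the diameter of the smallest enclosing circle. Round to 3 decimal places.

12.164

Side lengths²: AB² = 40, AC² = 125, BC² = 145.
Since BC² = 145 < 125 + 40 = 165, the triangle is acute, so the smallest enclosing circle is the circumcircle.
Circumcentre = (-23/14, -1/14), r² = 3625/98.
Diameter = 2r = 2√(3625/98) ≈ 12.164.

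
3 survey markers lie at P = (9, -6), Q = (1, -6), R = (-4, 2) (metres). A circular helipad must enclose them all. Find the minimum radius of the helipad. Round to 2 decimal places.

Side lengths²: PQ² = 64, PR² = 233, QR² = 89.
Since PR² = 233 ≥ 89 + 64 = 153, the angle opposite PR is not acute, so the smallest enclosing circle has PR as diameter.
Centre = midpoint of PR = (2.5, -2), r² = 233/4 = 58.25.
r = √(58.25) ≈ 7.63.

7.63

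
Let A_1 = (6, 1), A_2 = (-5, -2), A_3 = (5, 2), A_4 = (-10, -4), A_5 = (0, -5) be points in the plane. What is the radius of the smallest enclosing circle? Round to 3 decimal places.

The minimum enclosing circle of a finite set is fixed by two of the points (as a diameter) or three (as a circumcircle).
The farthest pair is A_1–A_4 with squared distance 281. The circle on this segment as diameter has centre (-2, -1.5) and r² = 281/4 = 70.25.
Check A_2: distance² to centre = 9.25 ≤ 70.25, so it lies inside.
All remaining points lie in this disk, and no smaller disk contains both endpoints, so this is the minimum enclosing circle.
r = √(70.25) ≈ 8.382.

8.382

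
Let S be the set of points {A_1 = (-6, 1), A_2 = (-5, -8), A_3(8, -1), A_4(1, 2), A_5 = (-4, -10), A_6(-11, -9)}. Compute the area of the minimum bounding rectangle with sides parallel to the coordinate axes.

x ranges over [-11, 8], width 19.
y ranges over [-10, 2], height 12.
Area = 19 × 12 = 228.

228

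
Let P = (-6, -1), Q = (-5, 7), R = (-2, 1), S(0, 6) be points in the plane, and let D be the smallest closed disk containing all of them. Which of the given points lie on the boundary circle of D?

The minimum enclosing circle is determined by three boundary points: P, Q, S.
Their circumcentre is (-267/82, 223/82) with r² = 71825/3362.
The farthest remaining point R is at distance² 15245/3362 ≤ 71825/3362.
The points at distance exactly r from the centre are P, Q, S — 3 points.

P, Q, S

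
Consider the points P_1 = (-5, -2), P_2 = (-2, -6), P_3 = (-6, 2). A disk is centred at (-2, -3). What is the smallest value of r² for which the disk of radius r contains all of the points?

The required radius is the distance from (-2, -3) to the farthest point.
Squared distances: 10, 9, 41.
Maximum is 41, attained at P_3.

41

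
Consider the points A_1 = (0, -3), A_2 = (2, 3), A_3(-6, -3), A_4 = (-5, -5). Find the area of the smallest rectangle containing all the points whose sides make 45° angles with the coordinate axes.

In coordinates u = x + y, v = x − y the rectangle is axis-aligned; the map (x,y)→(u,v) scales areas by 2.
u-values: -3, 5, -9, -10; range = 5 − (-10) = 15.
v-values: 3, -1, -3, 0; range = 3 − (-3) = 6.
Area = (15 × 6) / 2 = 45.

45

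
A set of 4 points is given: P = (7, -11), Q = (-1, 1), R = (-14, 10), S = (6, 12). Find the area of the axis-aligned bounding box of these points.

x ranges over [-14, 7], width 21.
y ranges over [-11, 12], height 23.
Area = 21 × 23 = 483.

483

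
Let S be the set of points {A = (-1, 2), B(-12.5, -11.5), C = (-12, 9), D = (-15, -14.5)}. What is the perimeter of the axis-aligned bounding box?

75

Width = max x − min x = -1 − (-15) = 14.
Height = max y − min y = 9 − (-14.5) = 23.5.
Perimeter = 2(14 + 23.5) = 75.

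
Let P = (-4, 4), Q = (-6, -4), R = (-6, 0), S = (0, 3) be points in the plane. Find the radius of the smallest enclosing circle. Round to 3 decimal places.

The minimum enclosing circle of a finite set is fixed by two of the points (as a diameter) or three (as a circumcircle).
The farthest pair is Q–S with squared distance 85. The circle on this segment as diameter has centre (-3, -0.5) and r² = 85/4 = 21.25.
Check P: distance² to centre = 21.25 ≤ 21.25, so it lies inside.
All remaining points lie in this disk, and no smaller disk contains both endpoints, so this is the minimum enclosing circle.
r = √(21.25) ≈ 4.610.

4.610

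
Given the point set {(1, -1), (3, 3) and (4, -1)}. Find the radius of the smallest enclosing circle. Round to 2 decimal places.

2.30

Call the three points A, B, C in the order given.
Side lengths²: AB² = 20, AC² = 9, BC² = 17.
Since AB² = 20 < 17 + 9 = 26, the triangle is acute, so the smallest enclosing circle is the circumcircle.
Circumcentre = (2.5, 0.75), r² = 5.3125.
r = √(5.3125) ≈ 2.30.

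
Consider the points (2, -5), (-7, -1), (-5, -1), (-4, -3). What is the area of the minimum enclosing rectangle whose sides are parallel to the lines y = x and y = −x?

In coordinates u = x + y, v = x − y the rectangle is axis-aligned; the map (x,y)→(u,v) scales areas by 2.
u-values: -3, -8, -6, -7; range = -3 − (-8) = 5.
v-values: 7, -6, -4, -1; range = 7 − (-6) = 13.
Area = (5 × 13) / 2 = 32.5.

32.5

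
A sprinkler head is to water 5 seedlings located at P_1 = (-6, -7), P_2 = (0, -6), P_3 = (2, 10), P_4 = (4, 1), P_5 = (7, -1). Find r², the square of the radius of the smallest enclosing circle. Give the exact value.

The minimum enclosing circle of a finite set is fixed by two of the points (as a diameter) or three (as a circumcircle).
The farthest pair is P_1–P_3 with squared distance 353. The circle on this segment as diameter has centre (-2, 1.5) and r² = 353/4 = 88.25.
Check P_2: distance² to centre = 60.25 ≤ 88.25, so it lies inside.
All remaining points lie in this disk, and no smaller disk contains both endpoints, so this is the minimum enclosing circle.

88.25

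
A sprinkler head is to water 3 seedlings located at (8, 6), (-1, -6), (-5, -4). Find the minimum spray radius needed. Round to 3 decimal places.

8.201

Call the three points A, B, C in the order given.
Side lengths²: AB² = 225, AC² = 269, BC² = 20.
Since AC² = 269 ≥ 225 + 20 = 245, the angle opposite AC is not acute, so the smallest enclosing circle has AC as diameter.
Centre = midpoint of AC = (1.5, 1), r² = 269/4 = 67.25.
r = √(67.25) ≈ 8.201.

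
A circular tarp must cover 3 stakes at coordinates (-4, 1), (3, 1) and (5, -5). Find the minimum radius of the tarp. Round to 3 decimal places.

Call the three points A, B, C in the order given.
Side lengths²: AB² = 49, AC² = 117, BC² = 40.
Since AC² = 117 ≥ 49 + 40 = 89, the angle opposite AC is not acute, so the smallest enclosing circle has AC as diameter.
Centre = midpoint of AC = (0.5, -2), r² = 117/4 = 29.25.
r = √(29.25) ≈ 5.408.

5.408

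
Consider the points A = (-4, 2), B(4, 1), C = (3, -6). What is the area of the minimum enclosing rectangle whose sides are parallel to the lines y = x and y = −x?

In coordinates u = x + y, v = x − y the rectangle is axis-aligned; the map (x,y)→(u,v) scales areas by 2.
u-values: -2, 5, -3; range = 5 − (-3) = 8.
v-values: -6, 3, 9; range = 9 − (-6) = 15.
Area = (8 × 15) / 2 = 60.

60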